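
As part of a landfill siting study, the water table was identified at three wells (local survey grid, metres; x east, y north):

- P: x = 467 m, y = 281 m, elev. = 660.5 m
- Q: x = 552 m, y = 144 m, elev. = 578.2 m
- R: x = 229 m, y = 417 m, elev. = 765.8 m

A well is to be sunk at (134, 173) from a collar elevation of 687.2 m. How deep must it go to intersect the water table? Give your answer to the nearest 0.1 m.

30.1 m

Let the plane be z = a·x + b·y + c.
Q−P: 85a − 137b = −82.3;  R−P: −238a + 136b = 105.3.
Solving gives a = −0.15363, b = 0.50541.
Then c = 660.5 − a·467 − b·281 = 590.22.
At (134, 173): z_contact = −20.59 + 87.44 + 590.22 = 657.07 m.
Depth below ground = 687.2 − 657.07 = 30.1 m.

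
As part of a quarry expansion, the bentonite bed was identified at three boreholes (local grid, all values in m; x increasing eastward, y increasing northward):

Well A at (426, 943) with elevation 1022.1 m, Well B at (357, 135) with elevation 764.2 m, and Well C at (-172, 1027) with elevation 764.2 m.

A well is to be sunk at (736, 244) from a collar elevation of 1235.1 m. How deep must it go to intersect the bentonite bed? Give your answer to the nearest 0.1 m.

262.2 m

Let the plane be z = a·x + b·y + c.
Well B−Well A: −69a − 808b = −257.9;  Well C−Well A: −598a + 84b = −257.9.
Solving gives a = 0.470463, b = 0.279008.
Then c = 1022.1 − a·426 − b·943 = 558.58.
At (736, 244): z_contact = 346.26 + 68.08 + 558.58 = 972.92 m.
Depth below ground = 1235.1 − 972.92 = 262.2 m.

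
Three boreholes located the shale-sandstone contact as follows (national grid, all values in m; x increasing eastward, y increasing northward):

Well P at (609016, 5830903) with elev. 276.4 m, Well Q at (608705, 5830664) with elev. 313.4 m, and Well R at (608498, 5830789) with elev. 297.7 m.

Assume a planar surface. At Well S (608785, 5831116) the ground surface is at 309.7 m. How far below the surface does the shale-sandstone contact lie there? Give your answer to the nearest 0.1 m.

61.3 m

Two edge vectors: Well P→Well Q = (-311, -239, 37), Well P→Well R = (-518, -114, 21.3).
Normal n = (Well P→Well Q) × (Well P→Well R) = (-872.7, -12541.7, -88348).
So ∂z/∂x = −n_x/n_z = −0.009877983 and ∂z/∂y = −n_y/n_z = −0.141957939.
Intercept c from Well P: 276.4 + 6015.85 + 827742.97 = 834035.22.
At (608785, 5831116): z_contact = −6013.57 − 827773.21 + 834035.22 = 248.44 m.
Depth below ground = 309.7 − 248.44 = 61.3 m.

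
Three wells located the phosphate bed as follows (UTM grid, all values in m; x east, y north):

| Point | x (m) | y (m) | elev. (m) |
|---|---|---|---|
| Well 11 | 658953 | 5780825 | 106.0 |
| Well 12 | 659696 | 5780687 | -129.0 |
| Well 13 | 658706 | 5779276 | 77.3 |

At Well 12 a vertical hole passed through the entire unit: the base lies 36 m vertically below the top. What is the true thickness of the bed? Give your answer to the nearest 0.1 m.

34.4 m

Let the plane be z = a·x + b·y + c.
Well 12−Well 11: 743a − 138b = −235;  Well 13−Well 11: −247a − 1549b = −28.7.
Solving gives a = −0.30385, b = 0.06698.
|∇z| = √(a²+b²) = 0.31114, so dip δ = arctan(0.31114) = 17.28°.
True thickness = vertical thickness × cos δ = 36 × cos 17.28° = 34.4 m.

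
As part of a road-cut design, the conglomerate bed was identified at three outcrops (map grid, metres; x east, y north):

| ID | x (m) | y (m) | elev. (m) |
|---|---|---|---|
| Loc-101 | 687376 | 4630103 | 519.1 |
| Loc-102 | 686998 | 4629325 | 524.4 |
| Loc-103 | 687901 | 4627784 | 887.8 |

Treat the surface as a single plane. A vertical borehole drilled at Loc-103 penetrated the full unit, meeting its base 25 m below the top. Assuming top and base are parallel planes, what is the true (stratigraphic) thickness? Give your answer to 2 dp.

Let the plane be z = a·x + b·y + c.
Loc-102−Loc-101: −378a − 778b = 5.3;  Loc-103−Loc-101: 525a − 2319b = 368.7.
Solving gives a = 0.21366, b = −0.11062.
|∇z| = √(a²+b²) = 0.24060, so dip δ = arctan(0.24060) = 13.53°.
True thickness = vertical thickness × cos δ = 25 × cos 13.53° = 24.31 m.

24.31 m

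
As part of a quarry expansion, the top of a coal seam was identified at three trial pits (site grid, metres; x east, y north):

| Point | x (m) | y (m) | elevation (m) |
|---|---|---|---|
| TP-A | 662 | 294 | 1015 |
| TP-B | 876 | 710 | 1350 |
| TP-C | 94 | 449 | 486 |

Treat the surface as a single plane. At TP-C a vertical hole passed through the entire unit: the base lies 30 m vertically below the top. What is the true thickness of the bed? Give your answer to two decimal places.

20.70 m

Let the plane be z = a·x + b·y + c.
TP-B−TP-A: 214a + 416b = 335;  TP-C−TP-A: −568a + 155b = −529.
Solving gives a = 1.00939, b = 0.28603.
|∇z| = √(a²+b²) = 1.04914, so dip δ = arctan(1.04914) = 46.37°.
True thickness = vertical thickness × cos δ = 30 × cos 46.37° = 20.70 m.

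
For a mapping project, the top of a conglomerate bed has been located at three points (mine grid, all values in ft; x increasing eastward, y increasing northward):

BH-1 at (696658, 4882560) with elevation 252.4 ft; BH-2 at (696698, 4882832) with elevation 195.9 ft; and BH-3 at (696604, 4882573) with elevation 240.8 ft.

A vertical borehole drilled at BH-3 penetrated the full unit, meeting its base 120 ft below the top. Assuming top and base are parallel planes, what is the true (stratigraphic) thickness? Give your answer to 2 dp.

115.54 ft

Let the plane be z = a·x + b·y + c.
BH-2−BH-1: 40a + 272b = −56.5;  BH-3−BH-1: −54a + 13b = −11.6.
Solving gives a = 0.15917, b = −0.23113.
|∇z| = √(a²+b²) = 0.28064, so dip δ = arctan(0.28064) = 15.68°.
True thickness = vertical thickness × cos δ = 120 × cos 15.68° = 115.54 ft.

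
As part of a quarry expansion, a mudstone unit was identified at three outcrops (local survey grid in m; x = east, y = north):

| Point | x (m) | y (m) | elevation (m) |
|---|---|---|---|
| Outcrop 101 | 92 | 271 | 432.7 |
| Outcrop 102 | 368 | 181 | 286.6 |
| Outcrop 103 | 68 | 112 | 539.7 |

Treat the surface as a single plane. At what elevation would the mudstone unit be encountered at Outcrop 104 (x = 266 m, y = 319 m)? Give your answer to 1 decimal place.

281.4 m

Two edge vectors: Outcrop 101→Outcrop 102 = (276, -90, -146.1), Outcrop 101→Outcrop 103 = (-24, -159, 107).
Normal n = (Outcrop 101→Outcrop 102) × (Outcrop 101→Outcrop 103) = (-32859.9, -26025.6, -46044).
So ∂z/∂x = −n_x/n_z = −0.71366 and ∂z/∂y = −n_y/n_z = −0.56523.
Intercept c from Outcrop 101: 432.7 + 65.66 + 153.18 = 651.54.
At (266, 319): z = −189.8 − 180.3 + 651.54 = 281.4 m.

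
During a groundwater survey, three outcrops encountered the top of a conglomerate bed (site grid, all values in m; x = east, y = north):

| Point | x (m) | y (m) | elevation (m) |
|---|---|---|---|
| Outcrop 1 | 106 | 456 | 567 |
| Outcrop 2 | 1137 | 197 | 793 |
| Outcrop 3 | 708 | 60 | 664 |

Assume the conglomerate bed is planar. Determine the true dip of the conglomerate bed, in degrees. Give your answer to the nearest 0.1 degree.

Let the plane be z = a·x + b·y + c.
Outcrop 2−Outcrop 1: 1031a − 259b = 226;  Outcrop 3−Outcrop 1: 602a − 396b = 97.
Solving gives a = 0.25509, b = 0.14283.
Gradient magnitude |∇z| = √(a² + b²) = √(0.06507 + 0.02040) = 0.29235.
True dip = arctan(0.29235) = 16.3°, dipping toward WSW (azimuth ≈ 241°).

16.3°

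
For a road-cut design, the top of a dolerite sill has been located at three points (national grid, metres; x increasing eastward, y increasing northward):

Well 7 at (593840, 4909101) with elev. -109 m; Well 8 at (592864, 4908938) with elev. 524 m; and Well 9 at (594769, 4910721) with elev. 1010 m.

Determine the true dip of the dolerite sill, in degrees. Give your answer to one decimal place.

Two edge vectors: Well 7→Well 8 = (-976, -163, 633), Well 7→Well 9 = (929, 1620, 1119).
Normal n = (Well 7→Well 8) × (Well 7→Well 9) = (-1207857, 1680201, -1429693).
So ∂z/∂x = −n_x/n_z = −0.84484 and ∂z/∂y = −n_y/n_z = 1.17522.
Gradient magnitude |∇z| = √(a² + b²) = √(0.71375 + 1.38114) = 1.44737.
True dip = arctan(1.44737) = 55.4°, dipping toward SE (azimuth ≈ 144°).

55.4°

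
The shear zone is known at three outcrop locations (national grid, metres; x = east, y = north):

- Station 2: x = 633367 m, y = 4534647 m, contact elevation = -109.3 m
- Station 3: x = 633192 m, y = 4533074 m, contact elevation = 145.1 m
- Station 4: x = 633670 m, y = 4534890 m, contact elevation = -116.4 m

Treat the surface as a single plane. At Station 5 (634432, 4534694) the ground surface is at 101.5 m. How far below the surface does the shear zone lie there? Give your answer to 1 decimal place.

94.7 m

Two edge vectors: Station 2→Station 3 = (-175, -1573, 254.4), Station 2→Station 4 = (303, 243, -7.1).
Normal n = (Station 2→Station 3) × (Station 2→Station 4) = (-50650.9, 75840.7, 434094).
So ∂z/∂x = −n_x/n_z = 0.116681871 and ∂z/∂y = −n_y/n_z = −0.174710316.
Intercept c from Station 2: -109.3 − 73902.45 + 792249.61 = 718237.86.
At (634432, 4534694): z_contact = 74026.71 − 792257.82 + 718237.86 = 6.75 m.
Depth below ground = 101.5 − 6.75 = 94.7 m.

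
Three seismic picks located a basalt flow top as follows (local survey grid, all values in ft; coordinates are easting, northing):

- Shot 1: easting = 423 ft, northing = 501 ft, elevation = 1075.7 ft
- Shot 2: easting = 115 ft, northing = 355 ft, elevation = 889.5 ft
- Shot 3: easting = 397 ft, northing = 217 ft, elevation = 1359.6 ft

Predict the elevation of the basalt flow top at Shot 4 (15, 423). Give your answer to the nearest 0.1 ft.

Two edge vectors: Shot 1→Shot 2 = (-308, -146, -186.2), Shot 1→Shot 3 = (-26, -284, 283.9).
Normal n = (Shot 1→Shot 2) × (Shot 1→Shot 3) = (-94330.2, 92282.4, 83676).
So ∂z/∂easting = −n_x/n_z = 1.12733 and ∂z/∂northing = −n_y/n_z = −1.10285.
Intercept c from Shot 1: 1075.7 − 476.86 + 552.53 = 1151.37.
At (15, 423): z = 16.9 − 466.5 + 1151.37 = 701.8 ft.

701.8 ft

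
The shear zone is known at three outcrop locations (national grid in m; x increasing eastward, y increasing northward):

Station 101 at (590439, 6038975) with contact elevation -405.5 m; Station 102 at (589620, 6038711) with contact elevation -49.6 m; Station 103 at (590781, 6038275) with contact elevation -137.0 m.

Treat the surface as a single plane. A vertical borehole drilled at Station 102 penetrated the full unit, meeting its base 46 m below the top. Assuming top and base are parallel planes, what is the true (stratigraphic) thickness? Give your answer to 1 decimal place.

Let the plane be z = a·x + b·y + c.
Station 102−Station 101: −819a − 264b = 355.9;  Station 103−Station 101: 342a − 700b = 268.5.
Solving gives a = −0.26861, b = −0.51481.
|∇z| = √(a²+b²) = 0.58067, so dip δ = arctan(0.58067) = 30.14°.
True thickness = vertical thickness × cos δ = 46 × cos 30.14° = 39.8 m.

39.8 m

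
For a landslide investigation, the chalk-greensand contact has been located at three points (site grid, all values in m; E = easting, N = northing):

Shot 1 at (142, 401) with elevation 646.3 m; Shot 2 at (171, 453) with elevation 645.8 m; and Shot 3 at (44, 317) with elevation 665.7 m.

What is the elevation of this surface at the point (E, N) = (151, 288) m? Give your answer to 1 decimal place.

Two edge vectors: Shot 1→Shot 2 = (29, 52, -0.5), Shot 1→Shot 3 = (-98, -84, 19.4).
Normal n = (Shot 1→Shot 2) × (Shot 1→Shot 3) = (966.8, -513.6, 2660).
So ∂z/∂E = −n_x/n_z = −0.36346 and ∂z/∂N = −n_y/n_z = 0.19308.
Intercept c from Shot 1: 646.3 + 51.61 − 77.43 = 620.48.
At (151, 288): z = −54.9 + 55.6 + 620.48 = 621.2 m.

621.2 m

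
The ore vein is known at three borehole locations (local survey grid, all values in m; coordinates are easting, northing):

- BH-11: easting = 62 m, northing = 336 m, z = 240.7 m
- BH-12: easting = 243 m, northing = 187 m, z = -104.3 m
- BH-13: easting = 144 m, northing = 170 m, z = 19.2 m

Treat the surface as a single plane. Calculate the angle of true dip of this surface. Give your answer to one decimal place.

Let the plane be z = a·easting + b·northing + c.
BH-12−BH-11: 181a − 149b = −345;  BH-13−BH-11: 82a − 166b = −221.5.
Solving gives a = −1.36115, b = 0.66196.
Gradient magnitude |∇z| = √(a² + b²) = √(1.85272 + 0.43820) = 1.51358.
True dip = arctan(1.51358) = 56.5°, dipping toward ESE (azimuth ≈ 116°).

56.5°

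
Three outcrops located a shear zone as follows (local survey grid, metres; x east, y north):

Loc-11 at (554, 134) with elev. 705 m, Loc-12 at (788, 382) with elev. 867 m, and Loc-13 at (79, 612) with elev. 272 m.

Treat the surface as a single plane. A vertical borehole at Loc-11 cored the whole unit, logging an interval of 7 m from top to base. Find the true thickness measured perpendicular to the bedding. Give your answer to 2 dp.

Two edge vectors: Loc-11→Loc-12 = (234, 248, 162), Loc-11→Loc-13 = (-475, 478, -433).
Normal n = (Loc-11→Loc-12) × (Loc-11→Loc-13) = (-184820, 24372, 229652).
So ∂z/∂x = −n_x/n_z = 0.80478 and ∂z/∂y = −n_y/n_z = −0.10613.
|∇z| = √(a²+b²) = 0.81175, so dip δ = arctan(0.81175) = 39.07°.
True thickness = vertical thickness × cos δ = 7 × cos 39.07° = 5.43 m.

5.43 m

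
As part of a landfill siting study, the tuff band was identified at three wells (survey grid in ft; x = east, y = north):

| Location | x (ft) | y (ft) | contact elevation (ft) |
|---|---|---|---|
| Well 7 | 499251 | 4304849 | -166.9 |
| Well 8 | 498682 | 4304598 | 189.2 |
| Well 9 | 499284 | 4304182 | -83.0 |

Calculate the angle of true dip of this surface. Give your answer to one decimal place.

30.1°

Two edge vectors: Well 7→Well 8 = (-569, -251, 356.1), Well 7→Well 9 = (33, -667, 83.9).
Normal n = (Well 7→Well 8) × (Well 7→Well 9) = (216459.8, 59490.4, 387806).
So ∂z/∂x = −n_x/n_z = −0.55817 and ∂z/∂y = −n_y/n_z = −0.15340.
Gradient magnitude |∇z| = √(a² + b²) = √(0.31155 + 0.02353) = 0.57886.
True dip = arctan(0.57886) = 30.1°, dipping toward ENE (azimuth ≈ 075°).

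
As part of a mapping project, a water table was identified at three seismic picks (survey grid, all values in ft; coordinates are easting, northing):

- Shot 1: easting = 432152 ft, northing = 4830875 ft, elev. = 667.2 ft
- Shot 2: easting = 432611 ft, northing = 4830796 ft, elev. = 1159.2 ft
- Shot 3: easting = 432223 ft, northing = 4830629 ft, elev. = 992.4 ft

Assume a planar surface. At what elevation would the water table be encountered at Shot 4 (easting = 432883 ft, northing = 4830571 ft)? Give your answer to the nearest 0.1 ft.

Let the plane be z = a·easting + b·northing + c.
Shot 2−Shot 1: 459a − 79b = 492;  Shot 3−Shot 1: 71a − 246b = 325.2.
Solving gives a = 0.888506593, b = −1.065512325.
Then c = 667.2 − a·432152 − b·4830875 = 4764054.15.
At (432883, 4830571): z = 384619.4 − 5147032.9 + 4764054.15 = 1640.6 ft.

1640.6 ft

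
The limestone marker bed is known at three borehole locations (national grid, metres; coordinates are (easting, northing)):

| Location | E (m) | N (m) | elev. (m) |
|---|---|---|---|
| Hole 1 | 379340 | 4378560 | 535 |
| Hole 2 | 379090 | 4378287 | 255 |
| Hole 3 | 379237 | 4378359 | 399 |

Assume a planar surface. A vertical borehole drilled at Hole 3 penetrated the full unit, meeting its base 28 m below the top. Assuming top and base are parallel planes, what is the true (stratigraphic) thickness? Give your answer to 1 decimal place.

Let the plane be z = a·E + b·N + c.
Hole 2−Hole 1: −250a − 273b = −280;  Hole 3−Hole 1: −103a − 201b = −136.
Solving gives a = 0.86539, b = 0.23316.
|∇z| = √(a²+b²) = 0.89625, so dip δ = arctan(0.89625) = 41.87°.
True thickness = vertical thickness × cos δ = 28 × cos 41.87° = 20.9 m.

20.9 m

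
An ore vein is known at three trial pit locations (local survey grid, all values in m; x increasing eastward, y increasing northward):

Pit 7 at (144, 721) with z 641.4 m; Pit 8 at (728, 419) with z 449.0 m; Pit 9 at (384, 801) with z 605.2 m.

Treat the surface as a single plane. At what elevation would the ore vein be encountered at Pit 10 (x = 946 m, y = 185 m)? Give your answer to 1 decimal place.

351.7 m

Two edge vectors: Pit 7→Pit 8 = (584, -302, -192.4), Pit 7→Pit 9 = (240, 80, -36.2).
Normal n = (Pit 7→Pit 8) × (Pit 7→Pit 9) = (26324.4, -25035.2, 119200).
So ∂z/∂x = −n_x/n_z = −0.22084 and ∂z/∂y = −n_y/n_z = 0.21003.
Intercept c from Pit 7: 641.4 + 31.80 − 151.43 = 521.77.
At (946, 185): z = −208.9 + 38.9 + 521.77 = 351.7 m.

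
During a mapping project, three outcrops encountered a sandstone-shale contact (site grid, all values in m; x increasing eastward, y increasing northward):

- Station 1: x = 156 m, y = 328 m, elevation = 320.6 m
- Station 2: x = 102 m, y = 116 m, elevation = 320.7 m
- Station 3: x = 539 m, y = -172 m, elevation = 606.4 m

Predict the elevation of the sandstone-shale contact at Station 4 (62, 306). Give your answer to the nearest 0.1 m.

Let the plane be z = a·x + b·y + c.
Station 2−Station 1: −54a − 212b = 0.1;  Station 3−Station 1: 383a − 500b = 285.8.
Solving gives a = 0.55954, b = −0.14300.
Then c = 320.6 − a·156 − b·328 = 280.21.
At (62, 306): z = 34.7 − 43.8 + 280.21 = 271.1 m.

271.1 m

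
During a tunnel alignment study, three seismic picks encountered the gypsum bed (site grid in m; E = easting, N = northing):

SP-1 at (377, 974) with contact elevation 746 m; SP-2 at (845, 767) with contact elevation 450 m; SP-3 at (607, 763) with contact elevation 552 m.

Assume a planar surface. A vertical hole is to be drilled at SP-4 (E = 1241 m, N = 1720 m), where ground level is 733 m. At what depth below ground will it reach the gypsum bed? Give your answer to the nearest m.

Two edge vectors: SP-1→SP-2 = (468, -207, -296), SP-1→SP-3 = (230, -211, -194).
Normal n = (SP-1→SP-2) × (SP-1→SP-3) = (-22298, 22712, -51138).
So ∂z/∂E = −n_x/n_z = −0.43604 and ∂z/∂N = −n_y/n_z = 0.44413.
Intercept c from SP-1: 746 + 164.39 − 432.58 = 477.80.
At (1241, 1720): z_contact = −541.1 + 763.9 + 477.80 = 700.6 m.
Depth below ground = 733 − 700.6 = 32 m.

32 m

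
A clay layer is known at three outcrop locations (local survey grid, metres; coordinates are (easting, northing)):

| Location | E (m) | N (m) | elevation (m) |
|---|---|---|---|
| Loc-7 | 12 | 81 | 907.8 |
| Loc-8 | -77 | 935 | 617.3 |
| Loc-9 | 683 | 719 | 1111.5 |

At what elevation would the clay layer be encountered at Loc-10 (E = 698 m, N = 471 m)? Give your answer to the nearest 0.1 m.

Two edge vectors: Loc-7→Loc-8 = (-89, 854, -290.5), Loc-7→Loc-9 = (671, 638, 203.7).
Normal n = (Loc-7→Loc-8) × (Loc-7→Loc-9) = (359298.8, -176796.2, -629816).
So ∂z/∂E = −n_x/n_z = 0.57048 and ∂z/∂N = −n_y/n_z = −0.28071.
Intercept c from Loc-7: 907.8 − 6.85 + 22.74 = 923.69.
At (698, 471): z = 398.2 − 132.2 + 923.69 = 1189.7 m.

1189.7 m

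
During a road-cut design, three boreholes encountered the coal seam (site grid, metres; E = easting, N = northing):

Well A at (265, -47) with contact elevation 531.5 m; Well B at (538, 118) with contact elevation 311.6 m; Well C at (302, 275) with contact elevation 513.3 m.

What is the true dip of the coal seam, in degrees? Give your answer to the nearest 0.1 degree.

Let the plane be z = a·E + b·N + c.
Well B−Well A: 273a + 165b = −219.9;  Well C−Well A: 37a + 322b = −18.2.
Solving gives a = −0.82890, b = 0.03872.
Gradient magnitude |∇z| = √(a² + b²) = √(0.68707 + 0.00150) = 0.82980.
True dip = arctan(0.82980) = 39.7°, dipping toward E (azimuth ≈ 093°).

39.7°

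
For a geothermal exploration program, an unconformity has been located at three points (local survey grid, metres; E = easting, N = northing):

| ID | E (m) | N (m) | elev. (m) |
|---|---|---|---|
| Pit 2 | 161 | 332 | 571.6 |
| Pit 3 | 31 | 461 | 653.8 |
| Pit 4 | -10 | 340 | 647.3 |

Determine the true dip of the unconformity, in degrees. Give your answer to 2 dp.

25.52°

Let the plane be z = a·E + b·N + c.
Pit 3−Pit 2: −130a + 129b = 82.2;  Pit 4−Pit 2: −171a + 8b = 75.7.
Solving gives a = −0.43331, b = 0.20054.
Gradient magnitude |∇z| = √(a² + b²) = √(0.18776 + 0.04022) = 0.47747.
True dip = arctan(0.47747) = 25.52°, dipping toward ESE (azimuth ≈ 115°).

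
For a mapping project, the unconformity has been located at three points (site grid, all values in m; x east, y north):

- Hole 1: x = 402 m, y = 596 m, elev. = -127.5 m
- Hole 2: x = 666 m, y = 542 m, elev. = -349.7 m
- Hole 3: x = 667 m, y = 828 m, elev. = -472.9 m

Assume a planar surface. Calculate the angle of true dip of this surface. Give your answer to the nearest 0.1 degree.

Two edge vectors: Hole 1→Hole 2 = (264, -54, -222.2), Hole 1→Hole 3 = (265, 232, -345.4).
Normal n = (Hole 1→Hole 2) × (Hole 1→Hole 3) = (70202, 32302.6, 75558).
So ∂z/∂x = −n_x/n_z = −0.92911 and ∂z/∂y = −n_y/n_z = −0.42752.
Gradient magnitude |∇z| = √(a² + b²) = √(0.86325 + 0.18277) = 1.02275.
True dip = arctan(1.02275) = 45.6°, dipping toward ENE (azimuth ≈ 065°).

45.6°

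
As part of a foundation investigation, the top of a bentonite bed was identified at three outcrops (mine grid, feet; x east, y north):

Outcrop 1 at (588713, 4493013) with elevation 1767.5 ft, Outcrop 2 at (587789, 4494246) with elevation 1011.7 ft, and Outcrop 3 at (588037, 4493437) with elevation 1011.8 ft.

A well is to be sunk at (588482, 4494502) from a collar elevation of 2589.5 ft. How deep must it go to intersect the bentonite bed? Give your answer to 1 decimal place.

510.2 ft

Two edge vectors: Outcrop 1→Outcrop 2 = (-924, 1233, -755.8), Outcrop 1→Outcrop 3 = (-676, 424, -755.7).
Normal n = (Outcrop 1→Outcrop 2) × (Outcrop 1→Outcrop 3) = (-611318.9, -187346, 441732).
So ∂z/∂x = −n_x/n_z = 1.383913549 and ∂z/∂y = −n_y/n_z = 0.424116885.
Intercept c from Outcrop 1: 1767.5 − 814727.90 − 1905562.68 = −2718523.08.
At (588482, 4494502): z_contact = 814408.21 + 1906194.19 − 2718523.08 = 2079.33 ft.
Depth below ground = 2589.5 − 2079.33 = 510.2 ft.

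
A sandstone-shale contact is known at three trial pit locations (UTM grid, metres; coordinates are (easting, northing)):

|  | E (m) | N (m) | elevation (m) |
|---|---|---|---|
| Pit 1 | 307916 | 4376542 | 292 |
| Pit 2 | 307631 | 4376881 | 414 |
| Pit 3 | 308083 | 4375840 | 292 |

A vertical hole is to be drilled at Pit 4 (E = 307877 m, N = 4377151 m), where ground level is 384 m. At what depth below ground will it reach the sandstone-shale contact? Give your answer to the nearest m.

Let the plane be z = a·E + b·N + c.
Pit 2−Pit 1: −285a + 339b = 122;  Pit 3−Pit 1: 167a − 702b = 0.
Solving gives a = −0.59700119, b = −0.14202165.
Then c = 292 − a·307916 − b·4376542 = 805681.94.
At (307877, 4377151): z_contact = −183802.9 − 621650.2 + 805681.94 = 228.8 m.
Depth below ground = 384 − 228.8 = 155 m.

155 m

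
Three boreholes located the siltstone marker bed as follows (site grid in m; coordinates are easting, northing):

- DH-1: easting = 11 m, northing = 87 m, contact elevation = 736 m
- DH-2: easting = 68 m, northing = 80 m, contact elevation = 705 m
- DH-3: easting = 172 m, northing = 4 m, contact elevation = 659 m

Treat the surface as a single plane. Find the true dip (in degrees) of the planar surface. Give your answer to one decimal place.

Let the plane be z = a·easting + b·northing + c.
DH-2−DH-1: 57a − 7b = −31;  DH-3−DH-1: 161a − 83b = −77.
Solving gives a = −0.56437, b = −0.16704.
Gradient magnitude |∇z| = √(a² + b²) = √(0.31852 + 0.02790) = 0.58857.
True dip = arctan(0.58857) = 30.5°, dipping toward ENE (azimuth ≈ 074°).

30.5°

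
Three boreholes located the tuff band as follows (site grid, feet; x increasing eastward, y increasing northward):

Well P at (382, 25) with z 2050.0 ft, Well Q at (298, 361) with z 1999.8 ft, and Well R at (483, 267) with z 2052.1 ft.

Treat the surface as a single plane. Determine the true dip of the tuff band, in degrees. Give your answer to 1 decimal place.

Let the plane be z = a·x + b·y + c.
Well Q−Well P: −84a + 336b = −50.2;  Well R−Well P: 101a + 242b = 2.1.
Solving gives a = 0.23688, b = −0.09019.
Gradient magnitude |∇z| = √(a² + b²) = √(0.05611 + 0.00813) = 0.25347.
True dip = arctan(0.25347) = 14.2°, dipping toward WNW (azimuth ≈ 291°).

14.2°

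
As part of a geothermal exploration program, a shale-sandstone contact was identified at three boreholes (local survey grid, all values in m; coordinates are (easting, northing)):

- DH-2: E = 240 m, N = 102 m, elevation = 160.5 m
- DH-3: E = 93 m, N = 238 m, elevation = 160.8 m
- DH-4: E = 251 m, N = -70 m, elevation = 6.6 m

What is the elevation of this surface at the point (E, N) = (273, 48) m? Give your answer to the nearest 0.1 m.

138.1 m

Two edge vectors: DH-2→DH-3 = (-147, 136, 0.3), DH-2→DH-4 = (11, -172, -153.9).
Normal n = (DH-2→DH-3) × (DH-2→DH-4) = (-20878.8, -22620, 23788).
So ∂z/∂E = −n_x/n_z = 0.87770 and ∂z/∂N = −n_y/n_z = 0.95090.
Intercept c from DH-2: 160.5 − 210.65 − 96.99 = −147.14.
At (273, 48): z = 239.6 + 45.6 − 147.14 = 138.1 m.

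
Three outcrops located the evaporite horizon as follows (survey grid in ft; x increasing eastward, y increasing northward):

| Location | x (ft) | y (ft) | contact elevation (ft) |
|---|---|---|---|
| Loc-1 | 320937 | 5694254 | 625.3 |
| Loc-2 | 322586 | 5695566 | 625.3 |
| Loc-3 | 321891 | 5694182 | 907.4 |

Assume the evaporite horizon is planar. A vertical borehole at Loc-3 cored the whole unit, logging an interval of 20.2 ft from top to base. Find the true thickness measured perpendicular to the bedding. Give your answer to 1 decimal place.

18.5 ft

Two edge vectors: Loc-1→Loc-2 = (1649, 1312, 0), Loc-1→Loc-3 = (954, -72, 282.1).
Normal n = (Loc-1→Loc-2) × (Loc-1→Loc-3) = (370115.2, -465182.9, -1370376).
So ∂z/∂x = −n_x/n_z = 0.27008 and ∂z/∂y = −n_y/n_z = −0.33946.
|∇z| = √(a²+b²) = 0.43379, so dip δ = arctan(0.43379) = 23.45°.
True thickness = vertical thickness × cos δ = 20.2 × cos 23.45° = 18.5 ft.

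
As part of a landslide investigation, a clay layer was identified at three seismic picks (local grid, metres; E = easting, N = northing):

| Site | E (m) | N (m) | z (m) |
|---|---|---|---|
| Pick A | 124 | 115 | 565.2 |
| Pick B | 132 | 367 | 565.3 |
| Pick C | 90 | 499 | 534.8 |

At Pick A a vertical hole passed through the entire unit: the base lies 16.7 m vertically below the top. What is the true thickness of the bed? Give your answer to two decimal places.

13.93 m

Let the plane be z = a·E + b·N + c.
Pick B−Pick A: 8a + 252b = 0.1;  Pick C−Pick A: −34a + 384b = −30.4.
Solving gives a = 0.66144, b = −0.02060.
|∇z| = √(a²+b²) = 0.66176, so dip δ = arctan(0.66176) = 33.50°.
True thickness = vertical thickness × cos δ = 16.7 × cos 33.50° = 13.93 m.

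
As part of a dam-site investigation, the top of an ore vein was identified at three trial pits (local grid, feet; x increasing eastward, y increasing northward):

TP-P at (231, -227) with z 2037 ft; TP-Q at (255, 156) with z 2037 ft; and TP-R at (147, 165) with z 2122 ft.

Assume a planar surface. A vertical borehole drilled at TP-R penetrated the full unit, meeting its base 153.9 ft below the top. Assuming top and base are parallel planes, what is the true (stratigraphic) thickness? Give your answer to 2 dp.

Two edge vectors: TP-P→TP-Q = (24, 383, 0), TP-P→TP-R = (-84, 392, 85).
Normal n = (TP-P→TP-Q) × (TP-P→TP-R) = (32555, -2040, 41580).
So ∂z/∂x = −n_x/n_z = −0.78295 and ∂z/∂y = −n_y/n_z = 0.04906.
|∇z| = √(a²+b²) = 0.78448, so dip δ = arctan(0.78448) = 38.11°.
True thickness = vertical thickness × cos δ = 153.9 × cos 38.11° = 121.09 ft.

121.09 ft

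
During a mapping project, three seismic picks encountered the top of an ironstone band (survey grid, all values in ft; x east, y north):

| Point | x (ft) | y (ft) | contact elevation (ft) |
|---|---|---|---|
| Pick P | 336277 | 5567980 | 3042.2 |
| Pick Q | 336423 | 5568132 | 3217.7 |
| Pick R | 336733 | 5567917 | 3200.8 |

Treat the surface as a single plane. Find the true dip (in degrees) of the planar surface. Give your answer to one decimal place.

Two edge vectors: Pick P→Pick Q = (146, 152, 175.5), Pick P→Pick R = (456, -63, 158.6).
Normal n = (Pick P→Pick Q) × (Pick P→Pick R) = (35163.7, 56872.4, -78510).
So ∂z/∂x = −n_x/n_z = 0.44789 and ∂z/∂y = −n_y/n_z = 0.72440.
Gradient magnitude |∇z| = √(a² + b²) = √(0.20060 + 0.52475) = 0.85168.
True dip = arctan(0.85168) = 40.4°, dipping toward SSW (azimuth ≈ 212°).

40.4°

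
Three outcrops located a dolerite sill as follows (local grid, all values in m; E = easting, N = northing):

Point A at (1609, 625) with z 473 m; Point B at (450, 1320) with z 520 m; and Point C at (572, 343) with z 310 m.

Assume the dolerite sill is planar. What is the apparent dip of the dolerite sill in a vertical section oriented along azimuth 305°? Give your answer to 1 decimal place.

Let the plane be z = a·E + b·N + c.
Point B−Point A: −1159a + 695b = 47;  Point C−Point A: −1037a − 282b = −163.
Solving gives a = 0.09549, b = 0.22687.
Unit vector along 305° is (sin 305°, cos 305°) = (-0.8192, 0.5736).
Slope in that direction = a·(-0.8192) + b·(0.5736) = 0.05191.
Apparent dip = arctan|0.05191| = 3.0° (true dip is 13.8°, so apparent ≤ true as expected).

3.0°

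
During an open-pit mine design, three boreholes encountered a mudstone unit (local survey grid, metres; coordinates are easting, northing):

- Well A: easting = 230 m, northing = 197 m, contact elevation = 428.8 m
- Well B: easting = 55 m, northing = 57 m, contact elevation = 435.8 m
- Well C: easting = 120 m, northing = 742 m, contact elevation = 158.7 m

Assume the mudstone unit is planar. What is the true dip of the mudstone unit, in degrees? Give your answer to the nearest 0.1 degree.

Two edge vectors: Well A→Well B = (-175, -140, 7), Well A→Well C = (-110, 545, -270.1).
Normal n = (Well A→Well B) × (Well A→Well C) = (33999, -48037.5, -110775).
So ∂z/∂easting = −n_x/n_z = 0.30692 and ∂z/∂northing = −n_y/n_z = −0.43365.
Gradient magnitude |∇z| = √(a² + b²) = √(0.09420 + 0.18805) = 0.53127.
True dip = arctan(0.53127) = 28.0°, dipping toward NW (azimuth ≈ 325°).

28.0°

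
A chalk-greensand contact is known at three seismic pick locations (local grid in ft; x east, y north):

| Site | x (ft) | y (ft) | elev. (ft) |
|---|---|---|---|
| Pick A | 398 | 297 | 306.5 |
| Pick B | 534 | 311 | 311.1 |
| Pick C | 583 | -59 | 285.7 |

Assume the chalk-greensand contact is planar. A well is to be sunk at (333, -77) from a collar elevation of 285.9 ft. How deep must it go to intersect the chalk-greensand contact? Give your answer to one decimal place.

Let the plane be z = a·x + b·y + c.
Pick B−Pick A: 136a + 14b = 4.6;  Pick C−Pick A: 185a − 356b = −20.8.
Solving gives a = 0.02640, b = 0.07214.
Then c = 306.5 − a·398 − b·297 = 274.57.
At (333, -77): z_contact = 8.79 − 5.56 + 274.57 = 277.80 ft.
Depth below ground = 285.9 − 277.80 = 8.1 ft.

8.1 ft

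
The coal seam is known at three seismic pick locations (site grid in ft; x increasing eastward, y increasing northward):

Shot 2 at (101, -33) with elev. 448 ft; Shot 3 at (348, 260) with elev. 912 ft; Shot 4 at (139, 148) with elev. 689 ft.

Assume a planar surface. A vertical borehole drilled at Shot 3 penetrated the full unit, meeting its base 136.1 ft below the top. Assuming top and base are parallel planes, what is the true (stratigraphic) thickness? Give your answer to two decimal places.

82.59 ft

Two edge vectors: Shot 2→Shot 3 = (247, 293, 464), Shot 2→Shot 4 = (38, 181, 241).
Normal n = (Shot 2→Shot 3) × (Shot 2→Shot 4) = (-13371, -41895, 33573).
So ∂z/∂x = −n_x/n_z = 0.39827 and ∂z/∂y = −n_y/n_z = 1.24788.
|∇z| = √(a²+b²) = 1.30989, so dip δ = arctan(1.30989) = 52.64°.
True thickness = vertical thickness × cos δ = 136.1 × cos 52.64° = 82.59 ft.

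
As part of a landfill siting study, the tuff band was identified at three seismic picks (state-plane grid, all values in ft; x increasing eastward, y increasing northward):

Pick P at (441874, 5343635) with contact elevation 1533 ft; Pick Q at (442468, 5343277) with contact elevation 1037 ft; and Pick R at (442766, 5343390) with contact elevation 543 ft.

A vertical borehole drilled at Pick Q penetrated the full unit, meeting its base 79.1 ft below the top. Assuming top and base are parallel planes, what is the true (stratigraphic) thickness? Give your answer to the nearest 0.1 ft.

42.3 ft

Let the plane be z = a·x + b·y + c.
Pick Q−Pick P: 594a − 358b = −496;  Pick R−Pick P: 892a − 245b = −990.
Solving gives a = −1.34000, b = −0.83788.
|∇z| = √(a²+b²) = 1.58039, so dip δ = arctan(1.58039) = 57.68°.
True thickness = vertical thickness × cos δ = 79.1 × cos 57.68° = 42.3 ft.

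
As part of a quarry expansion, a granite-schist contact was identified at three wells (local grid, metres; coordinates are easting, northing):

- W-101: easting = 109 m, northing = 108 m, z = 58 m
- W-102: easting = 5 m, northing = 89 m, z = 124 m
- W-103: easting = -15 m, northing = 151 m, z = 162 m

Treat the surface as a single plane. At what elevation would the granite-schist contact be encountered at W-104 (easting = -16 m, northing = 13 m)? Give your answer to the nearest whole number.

110 m

Two edge vectors: W-101→W-102 = (-104, -19, 66), W-101→W-103 = (-124, 43, 104).
Normal n = (W-101→W-102) × (W-101→W-103) = (-4814, 2632, -6828).
So ∂z/∂easting = −n_x/n_z = −0.70504 and ∂z/∂northing = −n_y/n_z = 0.38547.
Intercept c from W-101: 58 + 76.85 − 41.63 = 93.22.
At (-16, 13): z = 11.3 + 5.0 + 93.22 = 109.5 m.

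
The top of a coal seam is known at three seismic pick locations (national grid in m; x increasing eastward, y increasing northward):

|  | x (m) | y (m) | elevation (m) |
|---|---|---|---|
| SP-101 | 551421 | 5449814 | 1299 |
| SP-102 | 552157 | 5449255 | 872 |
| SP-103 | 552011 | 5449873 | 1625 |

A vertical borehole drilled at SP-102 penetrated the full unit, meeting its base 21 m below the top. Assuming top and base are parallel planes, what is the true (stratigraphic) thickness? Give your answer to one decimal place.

Two edge vectors: SP-101→SP-102 = (736, -559, -427), SP-101→SP-103 = (590, 59, 326).
Normal n = (SP-101→SP-102) × (SP-101→SP-103) = (-157041, -491866, 373234).
So ∂z/∂x = −n_x/n_z = 0.42076 and ∂z/∂y = −n_y/n_z = 1.31785.
|∇z| = √(a²+b²) = 1.38339, so dip δ = arctan(1.38339) = 54.14°.
True thickness = vertical thickness × cos δ = 21 × cos 54.14° = 12.3 m.

12.3 m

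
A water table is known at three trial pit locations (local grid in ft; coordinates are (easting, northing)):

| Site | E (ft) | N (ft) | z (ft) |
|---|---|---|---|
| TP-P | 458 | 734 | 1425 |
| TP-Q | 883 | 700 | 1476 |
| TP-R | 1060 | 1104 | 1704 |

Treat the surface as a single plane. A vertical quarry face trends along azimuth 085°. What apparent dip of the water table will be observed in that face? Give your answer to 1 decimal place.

11.4°

Two edge vectors: TP-P→TP-Q = (425, -34, 51), TP-P→TP-R = (602, 370, 279).
Normal n = (TP-P→TP-Q) × (TP-P→TP-R) = (-28356, -87873, 177718).
So ∂z/∂E = −n_x/n_z = 0.15956 and ∂z/∂N = −n_y/n_z = 0.49445.
Unit vector along 085° is (sin 85°, cos 85°) = (0.9962, 0.0872).
Slope in that direction = a·(0.9962) + b·(0.0872) = 0.20204.
Apparent dip = arctan|0.20204| = 11.4° (true dip is 27.5°, so apparent ≤ true as expected).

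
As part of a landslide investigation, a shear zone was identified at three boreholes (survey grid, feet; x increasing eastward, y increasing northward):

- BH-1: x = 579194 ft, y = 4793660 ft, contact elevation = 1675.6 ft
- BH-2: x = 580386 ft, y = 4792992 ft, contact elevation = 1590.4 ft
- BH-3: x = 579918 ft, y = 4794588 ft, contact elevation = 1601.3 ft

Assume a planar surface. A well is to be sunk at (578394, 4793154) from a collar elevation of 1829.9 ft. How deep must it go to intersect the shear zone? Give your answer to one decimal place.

81.0 ft

Let the plane be z = a·x + b·y + c.
BH-2−BH-1: 1192a − 668b = −85.2;  BH-3−BH-1: 724a + 928b = −74.3.
Solving gives a = −0.080951914, b = −0.016908205.
Then c = 1675.6 − a·579194 − b·4793660 = 129614.65.
At (578394, 4793154): z_contact = −46822.10 − 81043.63 + 129614.65 = 1748.92 ft.
Depth below ground = 1829.9 − 1748.92 = 81.0 ft.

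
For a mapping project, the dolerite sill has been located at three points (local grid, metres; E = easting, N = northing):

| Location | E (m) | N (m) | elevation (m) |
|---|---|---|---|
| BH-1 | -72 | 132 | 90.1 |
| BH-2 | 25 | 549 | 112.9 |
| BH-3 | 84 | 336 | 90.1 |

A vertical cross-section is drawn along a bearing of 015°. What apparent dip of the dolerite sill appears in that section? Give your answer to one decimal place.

Two edge vectors: BH-1→BH-2 = (97, 417, 22.8), BH-1→BH-3 = (156, 204, 0).
Normal n = (BH-1→BH-2) × (BH-1→BH-3) = (-4651.2, 3556.8, -45264).
So ∂z/∂E = −n_x/n_z = −0.10276 and ∂z/∂N = −n_y/n_z = 0.07858.
Unit vector along 015° is (sin 15°, cos 15°) = (0.2588, 0.9659).
Slope in that direction = a·(0.2588) + b·(0.9659) = 0.04931.
Apparent dip = arctan|0.04931| = 2.8° (true dip is 7.4°, so apparent ≤ true as expected).

2.8°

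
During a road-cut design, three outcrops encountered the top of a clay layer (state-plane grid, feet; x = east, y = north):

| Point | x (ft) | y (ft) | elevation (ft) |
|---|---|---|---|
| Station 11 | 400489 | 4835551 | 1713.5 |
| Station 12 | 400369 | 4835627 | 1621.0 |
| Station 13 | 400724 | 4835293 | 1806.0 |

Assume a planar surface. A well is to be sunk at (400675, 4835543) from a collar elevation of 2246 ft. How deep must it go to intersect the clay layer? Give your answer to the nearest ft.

300 ft

Two edge vectors: Station 11→Station 12 = (-120, 76, -92.5), Station 11→Station 13 = (235, -258, 92.5).
Normal n = (Station 11→Station 12) × (Station 11→Station 13) = (-16835, -10637.5, 13100).
So ∂z/∂x = −n_x/n_z = 1.28511450 and ∂z/∂y = −n_y/n_z = 0.81202290.
Intercept c from Station 11: 1713.5 − 514674.22 − 3926578.15 = −4439538.87.
At (400675, 4835543): z_contact = 514913.3 + 3926571.7 − 4439538.87 = 1946.0 ft.
Depth below ground = 2246 − 1946.0 = 300 ft.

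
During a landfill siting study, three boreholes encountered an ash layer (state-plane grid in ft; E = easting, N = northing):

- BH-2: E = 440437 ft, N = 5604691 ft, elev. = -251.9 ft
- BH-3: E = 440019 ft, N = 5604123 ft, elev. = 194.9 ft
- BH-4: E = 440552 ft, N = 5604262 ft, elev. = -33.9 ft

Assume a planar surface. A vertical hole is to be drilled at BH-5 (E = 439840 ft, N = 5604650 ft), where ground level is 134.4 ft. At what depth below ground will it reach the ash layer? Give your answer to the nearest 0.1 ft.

196.8 ft

Let the plane be z = a·E + b·N + c.
BH-3−BH-2: −418a − 568b = 446.8;  BH-4−BH-2: 115a − 429b = 218.
Solving gives a = −0.277357118, b = −0.582508318.
Then c = -251.9 − a·440437 − b·5604691 = 3386685.57.
At (439840, 5604650): z_contact = −121992.75 − 3264755.25 + 3386685.57 = -62.43 ft.
Depth below ground = 134.4 − (-62.43) = 196.8 ft.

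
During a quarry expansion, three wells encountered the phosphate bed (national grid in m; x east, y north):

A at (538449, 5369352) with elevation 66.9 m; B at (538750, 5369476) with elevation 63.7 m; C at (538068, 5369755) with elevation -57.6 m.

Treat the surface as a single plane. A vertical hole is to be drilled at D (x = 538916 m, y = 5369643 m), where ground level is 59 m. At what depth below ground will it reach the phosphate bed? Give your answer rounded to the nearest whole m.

Let the plane be z = a·x + b·y + c.
B−A: 301a + 124b = −3.2;  C−A: −381a + 403b = −124.5.
Solving gives a = 0.08394335, b = −0.22957217.
Then c = 66.9 − a·538449 − b·5369352 = 1187521.46.
At (538916, 5369643): z_contact = 45238.4 − 1232720.6 + 1187521.46 = 39.3 m.
Depth below ground = 59 − 39.3 = 20 m.

20 m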